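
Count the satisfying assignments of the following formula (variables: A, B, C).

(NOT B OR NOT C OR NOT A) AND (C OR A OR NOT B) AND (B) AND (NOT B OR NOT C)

1

There are 2^3 = 8 truth assignments over (A, B, C).
Check each against the 4 clauses (columns in the order A, B, C):
  F F F  ✗ fails (B)
  F F T  ✗ fails (B)
  F T F  ✗ fails (C OR A OR NOT B)
  F T T  ✗ fails (NOT B OR NOT C)
  T F F  ✗ fails (B)
  T F T  ✗ fails (B)
  T T F  ✓ satisfies all
  T T T  ✗ fails (NOT B OR NOT C OR NOT A)
1 of the 8 rows is a model.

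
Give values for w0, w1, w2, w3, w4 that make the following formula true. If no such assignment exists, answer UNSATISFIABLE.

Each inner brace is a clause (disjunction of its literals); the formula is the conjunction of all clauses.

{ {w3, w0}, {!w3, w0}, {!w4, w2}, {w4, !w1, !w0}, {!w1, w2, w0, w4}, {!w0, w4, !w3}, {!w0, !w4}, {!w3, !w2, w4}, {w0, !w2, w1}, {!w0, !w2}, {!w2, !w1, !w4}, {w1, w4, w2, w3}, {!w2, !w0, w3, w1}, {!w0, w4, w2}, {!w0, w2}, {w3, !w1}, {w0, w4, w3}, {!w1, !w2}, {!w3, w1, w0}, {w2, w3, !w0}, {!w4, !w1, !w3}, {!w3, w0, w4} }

Suppose w3 = true.
(w0) alone gives w0 = true.
(w4) alone gives w4 = true.
That conflicts with the unit clause (!w4).
Backtrack on w3: now try w3 = false.
(w0) alone gives w0 = true.
(!w4) alone gives w4 = false.
(!w1) alone gives w1 = false.
(!w2) alone gives w2 = false.
That conflicts with the unit clause (w2).
Neither w3 = true nor w3 = false works.

UNSATISFIABLE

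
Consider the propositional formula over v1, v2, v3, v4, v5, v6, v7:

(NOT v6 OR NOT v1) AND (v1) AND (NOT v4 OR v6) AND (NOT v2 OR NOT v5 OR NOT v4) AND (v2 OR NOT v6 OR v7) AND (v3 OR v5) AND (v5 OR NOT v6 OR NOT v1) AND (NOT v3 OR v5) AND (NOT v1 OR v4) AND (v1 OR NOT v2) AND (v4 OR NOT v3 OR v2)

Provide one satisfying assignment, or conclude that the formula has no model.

UNSATISFIABLE

The clause (v1) is unit, so v1 = true.
The clause (NOT v6) is unit, so v6 = false.
The clause (NOT v4) is unit, so v4 = false.
That conflicts with the unit clause (v4).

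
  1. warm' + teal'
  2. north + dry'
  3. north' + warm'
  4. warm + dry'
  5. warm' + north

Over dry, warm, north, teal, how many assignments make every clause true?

4

There are 2^4 = 16 truth assignments over (dry, warm, north, teal).
Check each against the 5 clauses (columns in the order dry, warm, north, teal):
  F F F F  ✓ satisfies all
  F F F T  ✓ satisfies all
  F F T F  ✓ satisfies all
  F F T T  ✓ satisfies all
  F T F F  ✗ fails (warm' + north)
  F T F T  ✗ fails (warm' + teal')
  F T T F  ✗ fails (north' + warm')
  F T T T  ✗ fails (warm' + teal')
  T F F F  ✗ fails (north + dry')
  T F F T  ✗ fails (north + dry')
  T F T F  ✗ fails (warm + dry')
  T F T T  ✗ fails (warm + dry')
  T T F F  ✗ fails (north + dry')
  T T F T  ✗ fails (warm' + teal')
  T T T F  ✗ fails (north' + warm')
  T T T T  ✗ fails (warm' + teal')
4 of the 16 rows are models.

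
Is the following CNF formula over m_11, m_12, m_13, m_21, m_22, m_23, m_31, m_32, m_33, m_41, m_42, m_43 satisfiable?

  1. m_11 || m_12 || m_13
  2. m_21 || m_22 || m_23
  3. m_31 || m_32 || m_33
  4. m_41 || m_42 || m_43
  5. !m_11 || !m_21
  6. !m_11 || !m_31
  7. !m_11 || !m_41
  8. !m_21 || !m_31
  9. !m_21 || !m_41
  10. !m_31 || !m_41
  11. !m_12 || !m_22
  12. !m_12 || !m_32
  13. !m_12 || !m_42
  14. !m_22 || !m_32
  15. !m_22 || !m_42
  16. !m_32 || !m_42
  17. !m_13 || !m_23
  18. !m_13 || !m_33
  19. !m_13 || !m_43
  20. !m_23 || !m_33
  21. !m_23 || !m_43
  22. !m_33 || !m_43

Unsatisfiable

Try m_11 = false.
Try m_12 = true.
(!m_22) alone gives m_22 = false.
(!m_32) alone gives m_32 = false.
(!m_42) alone gives m_42 = false.
Try m_21 = true.
(!m_31) alone gives m_31 = false.
(m_33) alone gives m_33 = true.
(!m_41) alone gives m_41 = false.
(m_43) alone gives m_43 = true.
But (!m_43) is also a unit clause — contradiction.
Undo m_21 and try m_21 = false.
(m_23) alone gives m_23 = true.
(!m_13) alone gives m_13 = false.
(!m_33) alone gives m_33 = false.
(m_31) alone gives m_31 = true.
(!m_41) alone gives m_41 = false.
(m_43) alone gives m_43 = true.
But (!m_43) is also a unit clause — contradiction.
Both values of m_21 lead to a conflict.
Undo m_12 and try m_12 = false.
(m_13) alone gives m_13 = true.
(!m_23) alone gives m_23 = false.
(!m_33) alone gives m_33 = false.
(!m_43) alone gives m_43 = false.
Try m_21 = true.
(!m_31) alone gives m_31 = false.
(m_32) alone gives m_32 = true.
(!m_41) alone gives m_41 = false.
(m_42) alone gives m_42 = true.
But (!m_42) is also a unit clause — contradiction.
Undo m_21 and try m_21 = false.
(m_22) alone gives m_22 = true.
(!m_32) alone gives m_32 = false.
(m_31) alone gives m_31 = true.
(!m_41) alone gives m_41 = false.
(m_42) alone gives m_42 = true.
But (!m_42) is also a unit clause — contradiction.
Both values of m_21 lead to a conflict.
Both values of m_12 lead to a conflict.
Undo m_11 and try m_11 = true.
(!m_21) alone gives m_21 = false.
(!m_31) alone gives m_31 = false.
(!m_41) alone gives m_41 = false.
Try m_22 = true.
(!m_12) alone gives m_12 = false.
(!m_32) alone gives m_32 = false.
(m_33) alone gives m_33 = true.
(!m_42) alone gives m_42 = false.
(m_43) alone gives m_43 = true.
But (!m_43) is also a unit clause — contradiction.
Undo m_22 and try m_22 = false.
(m_23) alone gives m_23 = true.
(!m_13) alone gives m_13 = false.
(!m_33) alone gives m_33 = false.
(m_32) alone gives m_32 = true.
(!m_12) alone gives m_12 = false.
(!m_42) alone gives m_42 = false.
(m_43) alone gives m_43 = true.
But (!m_43) is also a unit clause — contradiction.
Both values of m_22 lead to a conflict.
Both values of m_11 lead to a conflict.
No assignment satisfies every clause.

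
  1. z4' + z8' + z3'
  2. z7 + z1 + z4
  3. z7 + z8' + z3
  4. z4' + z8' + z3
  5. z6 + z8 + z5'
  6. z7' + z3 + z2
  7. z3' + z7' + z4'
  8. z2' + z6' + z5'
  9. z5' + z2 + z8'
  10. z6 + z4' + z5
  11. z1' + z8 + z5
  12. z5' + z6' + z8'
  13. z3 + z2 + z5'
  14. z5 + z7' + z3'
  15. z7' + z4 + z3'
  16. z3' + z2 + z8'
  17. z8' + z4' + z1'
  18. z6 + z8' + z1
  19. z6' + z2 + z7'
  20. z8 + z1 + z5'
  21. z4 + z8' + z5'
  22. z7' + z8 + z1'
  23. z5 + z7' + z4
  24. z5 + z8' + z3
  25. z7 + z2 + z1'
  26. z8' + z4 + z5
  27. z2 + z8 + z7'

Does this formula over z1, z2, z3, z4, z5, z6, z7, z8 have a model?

Yes

Case z4 = 1:
Case z8 = 0:
Case z6 = 1:
Case z3 = 1:
The clause (z7') is unit, so z7 = 0.
Case z2 = 0:
The clause (z1') is unit, so z1 = 0.
The clause (z5') is unit, so z5 = 0.
All clauses are satisfied.
A satisfying assignment: z1: 0,  z2: 0,  z3: 1,  z4: 1,  z5: 0,  z6: 1,  z7: 0,  z8: 0.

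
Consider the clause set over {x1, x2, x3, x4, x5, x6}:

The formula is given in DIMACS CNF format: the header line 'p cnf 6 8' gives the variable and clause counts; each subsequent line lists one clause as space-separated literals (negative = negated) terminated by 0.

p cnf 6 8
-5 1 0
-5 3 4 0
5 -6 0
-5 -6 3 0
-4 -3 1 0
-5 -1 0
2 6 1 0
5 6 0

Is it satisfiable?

Branch on x5: set x5 = False.
(¬x6) alone gives x6 = False.
Now (x6) is unsatisfied and unit — conflict.
Undo x5 and try x5 = True.
(x1) alone gives x1 = True.
Now (¬x1) is unsatisfied and unit — conflict.
Both values of x5 lead to a conflict.
No assignment satisfies every clause.

No, unsatisfiable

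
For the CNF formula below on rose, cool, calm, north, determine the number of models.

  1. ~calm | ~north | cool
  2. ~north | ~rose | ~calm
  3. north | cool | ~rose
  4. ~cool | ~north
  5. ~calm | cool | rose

7

There are 2^4 = 16 truth assignments over (rose, cool, calm, north).
Check each against the 5 clauses (columns in the order rose, cool, calm, north):
  F F F F  ✓ satisfies all
  F F F T  ✓ satisfies all
  F F T F  ✗ fails (~calm | cool | rose)
  F F T T  ✗ fails (~calm | ~north | cool)
  F T F F  ✓ satisfies all
  F T F T  ✗ fails (~cool | ~north)
  F T T F  ✓ satisfies all
  F T T T  ✗ fails (~cool | ~north)
  T F F F  ✗ fails (north | cool | ~rose)
  T F F T  ✓ satisfies all
  T F T F  ✗ fails (north | cool | ~rose)
  T F T T  ✗ fails (~calm | ~north | cool)
  T T F F  ✓ satisfies all
  T T F T  ✗ fails (~cool | ~north)
  T T T F  ✓ satisfies all
  T T T T  ✗ fails (~north | ~rose | ~calm)
7 of the 16 rows are models.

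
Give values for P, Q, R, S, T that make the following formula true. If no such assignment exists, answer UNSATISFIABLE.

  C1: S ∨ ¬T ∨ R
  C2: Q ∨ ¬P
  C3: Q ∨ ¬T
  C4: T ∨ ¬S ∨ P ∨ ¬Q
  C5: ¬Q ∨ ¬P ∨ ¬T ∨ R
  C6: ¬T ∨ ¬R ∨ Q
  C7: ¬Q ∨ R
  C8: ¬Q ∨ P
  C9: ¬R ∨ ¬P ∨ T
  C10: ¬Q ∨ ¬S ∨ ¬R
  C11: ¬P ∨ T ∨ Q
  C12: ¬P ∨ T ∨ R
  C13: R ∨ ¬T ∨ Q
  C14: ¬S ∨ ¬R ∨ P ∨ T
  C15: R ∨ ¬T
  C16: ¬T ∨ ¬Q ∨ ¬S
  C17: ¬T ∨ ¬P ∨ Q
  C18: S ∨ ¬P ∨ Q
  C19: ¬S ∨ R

Suppose Q = False.
(¬P) alone gives P = False.
(¬T) alone gives T = False.
Suppose S = False.
No clause remains; R is free.

P ↦ False; Q ↦ False; R ↦ False; S ↦ False; T ↦ False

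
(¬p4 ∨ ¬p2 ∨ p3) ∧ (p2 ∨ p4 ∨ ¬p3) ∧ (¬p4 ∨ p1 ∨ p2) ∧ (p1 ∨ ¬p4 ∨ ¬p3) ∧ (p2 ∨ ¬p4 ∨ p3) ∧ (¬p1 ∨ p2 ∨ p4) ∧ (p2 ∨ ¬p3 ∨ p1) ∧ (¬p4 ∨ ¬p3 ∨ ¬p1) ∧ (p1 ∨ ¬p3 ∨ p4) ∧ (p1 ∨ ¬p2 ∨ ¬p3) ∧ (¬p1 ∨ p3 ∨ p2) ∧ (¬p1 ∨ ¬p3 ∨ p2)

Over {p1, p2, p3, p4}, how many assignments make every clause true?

4

There are 2^4 = 16 truth assignments over (p1, p2, p3, p4).
Check each against the 12 clauses (columns in the order p1, p2, p3, p4):
  F F F F  ✓ satisfies all
  F F F T  ✗ fails (¬p4 ∨ p1 ∨ p2)
  F F T F  ✗ fails (p2 ∨ p4 ∨ ¬p3)
  F F T T  ✗ fails (¬p4 ∨ p1 ∨ p2)
  F T F F  ✓ satisfies all
  F T F T  ✗ fails (¬p4 ∨ ¬p2 ∨ p3)
  F T T F  ✗ fails (p1 ∨ ¬p3 ∨ p4)
  F T T T  ✗ fails (p1 ∨ ¬p4 ∨ ¬p3)
  T F F F  ✗ fails (¬p1 ∨ p2 ∨ p4)
  T F F T  ✗ fails (p2 ∨ ¬p4 ∨ p3)
  T F T F  ✗ fails (p2 ∨ p4 ∨ ¬p3)
  T F T T  ✗ fails (¬p4 ∨ ¬p3 ∨ ¬p1)
  T T F F  ✓ satisfies all
  T T F T  ✗ fails (¬p4 ∨ ¬p2 ∨ p3)
  T T T F  ✓ satisfies all
  T T T T  ✗ fails (¬p4 ∨ ¬p3 ∨ ¬p1)
4 of the 16 rows are models.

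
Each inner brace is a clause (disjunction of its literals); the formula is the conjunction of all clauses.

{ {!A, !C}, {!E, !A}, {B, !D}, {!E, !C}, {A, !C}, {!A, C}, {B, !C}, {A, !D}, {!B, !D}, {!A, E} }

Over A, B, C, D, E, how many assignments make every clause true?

There are 2^5 = 32 truth assignments over (A, B, C, D, E).
Split on A. With A = true, the clauses containing A are satisfied and !A drops from the rest; 0 of the 2^4 = 16 assignments to the other variables satisfy what remains.
With A = false, by the same count on the reduced clause set, 4 assignments work.
(One model: A=F, B=F, C=F, D=F, E=F.)
Total: 0 + 4 = 4.

4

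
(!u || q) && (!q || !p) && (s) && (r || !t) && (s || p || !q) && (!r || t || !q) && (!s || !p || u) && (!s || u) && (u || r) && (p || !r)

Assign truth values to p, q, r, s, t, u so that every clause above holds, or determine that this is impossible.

p=false; q=true; r=false; s=true; t=false; u=true

(s) alone gives s = true.
(u) alone gives u = true.
(q) alone gives q = true.
(!p) alone gives p = false.
(!r) alone gives r = false.
(!t) alone gives t = false.
Every clause now holds.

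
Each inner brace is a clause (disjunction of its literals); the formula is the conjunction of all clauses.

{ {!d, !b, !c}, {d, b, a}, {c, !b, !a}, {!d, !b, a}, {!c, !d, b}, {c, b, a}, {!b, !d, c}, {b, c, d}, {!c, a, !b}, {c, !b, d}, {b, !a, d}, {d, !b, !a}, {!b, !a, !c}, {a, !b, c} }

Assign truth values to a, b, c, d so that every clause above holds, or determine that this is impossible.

Suppose d = true.
Suppose b = false.
From the singleton clause (!c), c = false.
From the singleton clause (a), a = true.
All clauses are satisfied.

a=true,  b=false,  c=false,  d=true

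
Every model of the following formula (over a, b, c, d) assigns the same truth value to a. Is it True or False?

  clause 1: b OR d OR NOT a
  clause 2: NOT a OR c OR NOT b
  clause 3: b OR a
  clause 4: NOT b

Suppose a = false.
(b) alone gives b = true.
Now (NOT b) is unsatisfied and unit — conflict.
So every satisfying assignment has a = True.

True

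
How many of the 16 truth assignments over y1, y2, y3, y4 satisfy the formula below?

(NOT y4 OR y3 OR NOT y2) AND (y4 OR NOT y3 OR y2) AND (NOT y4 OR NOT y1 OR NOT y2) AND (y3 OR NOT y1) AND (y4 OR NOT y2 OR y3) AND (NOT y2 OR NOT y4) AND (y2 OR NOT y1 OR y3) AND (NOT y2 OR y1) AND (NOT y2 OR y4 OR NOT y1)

There are 2^4 = 16 truth assignments over (y1, y2, y3, y4).
Split on y1. With y1 = true, the clauses containing y1 are satisfied and NOT y1 drops from the rest; 1 of the 2^3 = 8 assignments to the other variables satisfy what remains.
With y1 = false, by the same count on the reduced clause set, 3 assignments work.
(One model: y1=F, y2=F, y3=F, y4=F.)
Total: 1 + 3 = 4.

4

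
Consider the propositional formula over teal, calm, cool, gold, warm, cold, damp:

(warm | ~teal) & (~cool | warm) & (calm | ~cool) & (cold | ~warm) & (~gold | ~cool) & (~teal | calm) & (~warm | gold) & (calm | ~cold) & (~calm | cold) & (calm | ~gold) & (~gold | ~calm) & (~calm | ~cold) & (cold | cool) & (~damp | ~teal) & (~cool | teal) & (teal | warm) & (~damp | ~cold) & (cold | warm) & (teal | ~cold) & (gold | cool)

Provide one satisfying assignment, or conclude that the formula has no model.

Try warm = 1.
From the singleton clause (cold), cold = 1.
From the singleton clause (gold), gold = 1.
From the singleton clause (~cool), cool = 0.
From the singleton clause (calm), calm = 1.
Now (~calm) is unsatisfied and unit — conflict.
Backtrack on warm: now try warm = 0.
From the singleton clause (~teal), teal = 0.
Now (teal) is unsatisfied and unit — conflict.
Neither warm = 1 nor warm = 0 works.

UNSATISFIABLE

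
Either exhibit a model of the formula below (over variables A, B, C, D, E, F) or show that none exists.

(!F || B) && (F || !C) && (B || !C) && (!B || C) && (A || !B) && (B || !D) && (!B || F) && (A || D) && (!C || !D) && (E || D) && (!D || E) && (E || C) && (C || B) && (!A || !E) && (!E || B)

UNSATISFIABLE

Case F = false:
(!C) alone gives C = false.
(!B) alone gives B = false.
Now (B) is unsatisfied and unit — conflict.
Undo F and try F = true.
(B) alone gives B = true.
(C) alone gives C = true.
(A) alone gives A = true.
(!D) alone gives D = false.
(E) alone gives E = true.
Now (!E) is unsatisfied and unit — conflict.
Both values of F lead to a conflict.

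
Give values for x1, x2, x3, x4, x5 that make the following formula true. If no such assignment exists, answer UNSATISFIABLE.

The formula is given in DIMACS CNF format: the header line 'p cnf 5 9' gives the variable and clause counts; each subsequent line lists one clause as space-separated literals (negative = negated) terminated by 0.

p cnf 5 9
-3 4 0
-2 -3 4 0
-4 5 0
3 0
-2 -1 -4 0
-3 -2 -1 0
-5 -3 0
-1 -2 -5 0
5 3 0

UNSATISFIABLE

(x3) alone gives x3 = True.
(x4) alone gives x4 = True.
(x5) alone gives x5 = True.
That conflicts with the unit clause (¬x5).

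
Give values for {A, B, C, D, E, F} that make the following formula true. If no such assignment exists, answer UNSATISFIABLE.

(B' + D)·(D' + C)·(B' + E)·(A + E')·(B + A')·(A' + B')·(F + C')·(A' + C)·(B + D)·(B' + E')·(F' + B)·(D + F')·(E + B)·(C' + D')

Suppose B = 0.
The clause (A') is unit, so A = 0.
The clause (E') is unit, so E = 0.
Now (E) is unsatisfied and unit — conflict.
Undo B and try B = 1.
The clause (D) is unit, so D = 1.
The clause (C) is unit, so C = 1.
Now (C') is unsatisfied and unit — conflict.
Either choice for B ends in contradiction.

UNSATISFIABLE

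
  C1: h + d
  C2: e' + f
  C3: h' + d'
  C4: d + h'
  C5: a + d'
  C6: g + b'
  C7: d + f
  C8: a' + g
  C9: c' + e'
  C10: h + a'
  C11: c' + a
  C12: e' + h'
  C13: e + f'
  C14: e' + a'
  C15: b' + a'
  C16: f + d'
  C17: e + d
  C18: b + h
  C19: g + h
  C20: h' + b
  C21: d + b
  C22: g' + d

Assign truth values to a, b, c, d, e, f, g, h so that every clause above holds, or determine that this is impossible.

UNSATISFIABLE

Branch on h: set h = 1.
Unit clause (d') forces d = 0.
But (d) is also a unit clause — contradiction.
So h must be the other value — set h = 0.
Unit clause (d) forces d = 1.
Unit clause (a) forces a = 1.
But (a') is also a unit clause — contradiction.
Either choice for h ends in contradiction.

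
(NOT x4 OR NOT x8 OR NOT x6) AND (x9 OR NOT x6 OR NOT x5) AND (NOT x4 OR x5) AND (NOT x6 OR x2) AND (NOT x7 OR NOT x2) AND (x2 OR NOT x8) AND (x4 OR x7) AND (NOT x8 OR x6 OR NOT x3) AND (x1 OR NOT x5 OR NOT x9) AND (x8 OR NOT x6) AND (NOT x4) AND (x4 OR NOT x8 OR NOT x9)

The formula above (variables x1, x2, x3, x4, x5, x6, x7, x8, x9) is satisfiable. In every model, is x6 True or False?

Suppose x6 = true.
From the singleton clause (x2), x2 = true.
From the singleton clause (NOT x7), x7 = false.
From the singleton clause (x4), x4 = true.
That conflicts with the unit clause (NOT x4).
So every satisfying assignment has x6 = False.

False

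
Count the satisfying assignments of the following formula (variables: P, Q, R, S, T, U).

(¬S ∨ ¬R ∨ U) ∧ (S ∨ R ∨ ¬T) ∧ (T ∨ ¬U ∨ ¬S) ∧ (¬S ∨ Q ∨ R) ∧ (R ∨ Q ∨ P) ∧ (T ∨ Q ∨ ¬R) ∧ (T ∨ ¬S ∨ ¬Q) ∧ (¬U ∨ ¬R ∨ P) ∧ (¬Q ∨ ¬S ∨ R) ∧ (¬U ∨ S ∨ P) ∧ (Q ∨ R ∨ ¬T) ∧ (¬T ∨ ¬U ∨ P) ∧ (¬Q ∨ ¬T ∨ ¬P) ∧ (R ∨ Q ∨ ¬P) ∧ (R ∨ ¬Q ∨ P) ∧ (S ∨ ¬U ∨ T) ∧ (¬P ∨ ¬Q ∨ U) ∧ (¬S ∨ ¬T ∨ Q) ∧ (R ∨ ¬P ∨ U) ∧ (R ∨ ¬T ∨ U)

There are 2^6 = 64 truth assignments over (P, Q, R, S, T, U).
Split on U. With U = True, the clauses containing U are satisfied and ¬U drops from the rest; 1 of the 2^5 = 32 assignments to the other variables satisfy what remains.
With U = False, by the same count on the reduced clause set, 4 assignments work.
(One model: P=F, Q=F, R=T, S=F, T=T, U=F.)
Total: 1 + 4 = 5.

5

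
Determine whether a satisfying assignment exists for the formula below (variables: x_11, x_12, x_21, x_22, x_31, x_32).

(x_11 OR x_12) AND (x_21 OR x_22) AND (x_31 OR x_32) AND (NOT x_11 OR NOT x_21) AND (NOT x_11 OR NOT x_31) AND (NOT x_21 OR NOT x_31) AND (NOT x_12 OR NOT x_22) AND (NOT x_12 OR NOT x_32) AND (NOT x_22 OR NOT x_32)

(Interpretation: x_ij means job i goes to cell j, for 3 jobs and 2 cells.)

Branch on x_11: set x_11 = true.
Unit clause (NOT x_21) forces x_21 = false.
Unit clause (x_22) forces x_22 = true.
Unit clause (NOT x_31) forces x_31 = false.
Unit clause (x_32) forces x_32 = true.
That conflicts with the unit clause (NOT x_32).
So x_11 must be the other value — set x_11 = false.
Unit clause (x_12) forces x_12 = true.
Unit clause (NOT x_22) forces x_22 = false.
Unit clause (x_21) forces x_21 = true.
Unit clause (NOT x_31) forces x_31 = false.
Unit clause (x_32) forces x_32 = true.
That conflicts with the unit clause (NOT x_32).
Both values of x_11 lead to a conflict.
No assignment satisfies every clause.

No, unsatisfiable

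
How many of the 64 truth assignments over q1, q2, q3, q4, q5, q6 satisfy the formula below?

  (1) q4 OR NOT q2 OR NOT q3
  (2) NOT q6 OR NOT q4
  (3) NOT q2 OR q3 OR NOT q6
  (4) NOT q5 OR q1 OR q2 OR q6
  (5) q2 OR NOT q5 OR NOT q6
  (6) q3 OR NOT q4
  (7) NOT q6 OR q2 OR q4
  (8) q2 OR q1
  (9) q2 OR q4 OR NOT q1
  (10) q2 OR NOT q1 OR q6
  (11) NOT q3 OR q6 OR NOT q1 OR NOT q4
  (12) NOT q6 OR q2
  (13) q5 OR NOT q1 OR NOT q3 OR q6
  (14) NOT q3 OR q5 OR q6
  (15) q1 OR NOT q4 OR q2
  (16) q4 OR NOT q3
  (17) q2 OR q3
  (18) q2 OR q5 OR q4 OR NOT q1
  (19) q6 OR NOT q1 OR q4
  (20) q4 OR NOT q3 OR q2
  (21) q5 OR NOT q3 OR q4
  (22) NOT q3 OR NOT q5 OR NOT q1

There are 2^6 = 64 truth assignments over (q1, q2, q3, q4, q5, q6).
Split on q2. With q2 = true, the clauses containing q2 are satisfied and NOT q2 drops from the rest; 3 of the 2^5 = 32 assignments to the other variables satisfy what remains.
With q2 = false, by the same count on the reduced clause set, 0 assignments work.
Total: 3 + 0 = 3.

3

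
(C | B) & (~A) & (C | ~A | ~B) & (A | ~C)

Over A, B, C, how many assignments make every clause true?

1

There are 2^3 = 8 truth assignments over (A, B, C).
Split on C. With C = 1, the clauses containing C are satisfied and ~C drops from the rest; 0 of the 2^2 = 4 assignments to the other variables satisfy what remains.
With C = 0, by the same count on the reduced clause set, 1 assignment works.
Total: 0 + 1 = 1.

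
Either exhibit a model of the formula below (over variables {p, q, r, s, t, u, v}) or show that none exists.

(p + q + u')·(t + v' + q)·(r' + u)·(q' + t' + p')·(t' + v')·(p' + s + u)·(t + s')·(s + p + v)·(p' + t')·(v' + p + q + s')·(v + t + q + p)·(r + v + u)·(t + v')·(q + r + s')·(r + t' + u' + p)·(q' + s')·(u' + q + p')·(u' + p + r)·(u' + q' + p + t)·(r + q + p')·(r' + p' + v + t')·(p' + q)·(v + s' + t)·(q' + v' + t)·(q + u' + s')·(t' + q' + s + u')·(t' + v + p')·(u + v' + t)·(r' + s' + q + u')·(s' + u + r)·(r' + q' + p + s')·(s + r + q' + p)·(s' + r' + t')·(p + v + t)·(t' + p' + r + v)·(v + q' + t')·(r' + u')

Branch on r: set r = 0.
Branch on t: set t = 0.
Unit clause (s') forces s = 0.
Unit clause (v') forces v = 0.
Unit clause (p) forces p = 1.
Unit clause (u) forces u = 1.
Unit clause (q) forces q = 1.
All clauses are satisfied.

p=1, q=1, r=0, s=0, t=0, u=1, v=0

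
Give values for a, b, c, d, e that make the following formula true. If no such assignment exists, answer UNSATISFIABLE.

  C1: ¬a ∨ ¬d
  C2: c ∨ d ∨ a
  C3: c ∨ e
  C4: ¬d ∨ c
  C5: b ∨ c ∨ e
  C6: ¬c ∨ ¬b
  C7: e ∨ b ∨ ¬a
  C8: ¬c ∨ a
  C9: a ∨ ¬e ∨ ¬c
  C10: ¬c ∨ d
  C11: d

UNSATISFIABLE

The clause (d) is unit, so d = True.
The clause (¬a) is unit, so a = False.
The clause (c) is unit, so c = True.
That conflicts with the unit clause (¬c).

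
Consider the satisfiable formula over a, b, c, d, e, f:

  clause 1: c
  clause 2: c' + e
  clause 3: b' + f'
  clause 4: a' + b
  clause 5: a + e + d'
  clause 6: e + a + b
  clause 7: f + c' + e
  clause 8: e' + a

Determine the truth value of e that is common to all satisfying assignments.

True

Suppose e = 0.
Unit clause (c) forces c = 1.
But (c') is also a unit clause — contradiction.
So every satisfying assignment has e = True.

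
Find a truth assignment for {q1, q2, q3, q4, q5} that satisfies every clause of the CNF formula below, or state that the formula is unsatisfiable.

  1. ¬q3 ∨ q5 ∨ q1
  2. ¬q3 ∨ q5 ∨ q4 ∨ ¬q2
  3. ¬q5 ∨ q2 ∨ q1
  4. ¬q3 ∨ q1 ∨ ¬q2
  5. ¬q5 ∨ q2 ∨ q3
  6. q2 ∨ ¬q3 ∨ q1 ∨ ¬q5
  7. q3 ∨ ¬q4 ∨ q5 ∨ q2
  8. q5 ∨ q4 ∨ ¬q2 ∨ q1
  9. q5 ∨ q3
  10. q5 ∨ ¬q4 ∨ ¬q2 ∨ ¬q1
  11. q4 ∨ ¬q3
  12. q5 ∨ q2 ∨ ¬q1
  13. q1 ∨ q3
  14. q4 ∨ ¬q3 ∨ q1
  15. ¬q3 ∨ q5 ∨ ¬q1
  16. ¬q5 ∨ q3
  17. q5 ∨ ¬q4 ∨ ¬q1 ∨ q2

q1=True,  q2=True,  q3=True,  q4=True,  q5=True

Case q5 = True:
(q3) alone gives q3 = True.
(q4) alone gives q4 = True.
Case q2 = True:
(q1) alone gives q1 = True.
Every clause now holds.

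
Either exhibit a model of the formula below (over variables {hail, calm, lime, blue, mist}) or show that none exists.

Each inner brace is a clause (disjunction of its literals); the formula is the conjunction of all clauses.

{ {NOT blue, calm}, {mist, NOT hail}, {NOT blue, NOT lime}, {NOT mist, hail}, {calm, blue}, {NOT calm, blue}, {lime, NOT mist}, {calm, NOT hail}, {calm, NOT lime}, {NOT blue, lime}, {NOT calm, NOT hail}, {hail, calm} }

UNSATISFIABLE

Suppose blue = false.
(calm) alone gives calm = true.
But (NOT calm) is also a unit clause — contradiction.
So blue must be the other value — set blue = true.
(calm) alone gives calm = true.
(NOT lime) alone gives lime = false.
But (lime) is also a unit clause — contradiction.
Either choice for blue ends in contradiction.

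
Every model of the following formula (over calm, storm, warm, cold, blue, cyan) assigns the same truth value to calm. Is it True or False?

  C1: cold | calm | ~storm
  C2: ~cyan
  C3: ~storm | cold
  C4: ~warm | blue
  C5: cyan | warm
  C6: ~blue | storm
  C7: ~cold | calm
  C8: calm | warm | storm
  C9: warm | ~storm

Suppose calm = 0.
(~cyan) alone gives cyan = 0.
(warm) alone gives warm = 1.
(blue) alone gives blue = 1.
(storm) alone gives storm = 1.
(cold) alone gives cold = 1.
Now (~cold) is unsatisfied and unit — conflict.
So every satisfying assignment has calm = True.

True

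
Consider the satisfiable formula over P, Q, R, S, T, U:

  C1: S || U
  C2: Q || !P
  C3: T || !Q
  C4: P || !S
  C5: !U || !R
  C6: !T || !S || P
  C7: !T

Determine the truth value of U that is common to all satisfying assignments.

Suppose U = false.
(S) alone gives S = true.
(P) alone gives P = true.
(Q) alone gives Q = true.
(T) alone gives T = true.
That conflicts with the unit clause (!T).
So every satisfying assignment has U = True.

True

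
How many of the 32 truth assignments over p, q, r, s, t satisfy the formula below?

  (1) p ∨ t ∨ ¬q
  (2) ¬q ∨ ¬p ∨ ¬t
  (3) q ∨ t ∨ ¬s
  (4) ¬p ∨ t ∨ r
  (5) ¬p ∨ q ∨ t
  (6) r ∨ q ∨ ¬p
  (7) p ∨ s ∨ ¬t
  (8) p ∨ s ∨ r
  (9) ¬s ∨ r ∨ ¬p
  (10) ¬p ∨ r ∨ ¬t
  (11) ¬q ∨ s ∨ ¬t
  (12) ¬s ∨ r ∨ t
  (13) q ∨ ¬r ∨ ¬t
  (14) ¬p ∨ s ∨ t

There are 2^5 = 32 truth assignments over (p, q, r, s, t).
Split on s. With s = True, the clauses containing s are satisfied and ¬s drops from the rest; 4 of the 2^4 = 16 assignments to the other variables satisfy what remains.
With s = False, by the same count on the reduced clause set, 1 assignment works.
(One model: p=F, q=F, r=F, s=T, t=T.)
Total: 4 + 1 = 5.

5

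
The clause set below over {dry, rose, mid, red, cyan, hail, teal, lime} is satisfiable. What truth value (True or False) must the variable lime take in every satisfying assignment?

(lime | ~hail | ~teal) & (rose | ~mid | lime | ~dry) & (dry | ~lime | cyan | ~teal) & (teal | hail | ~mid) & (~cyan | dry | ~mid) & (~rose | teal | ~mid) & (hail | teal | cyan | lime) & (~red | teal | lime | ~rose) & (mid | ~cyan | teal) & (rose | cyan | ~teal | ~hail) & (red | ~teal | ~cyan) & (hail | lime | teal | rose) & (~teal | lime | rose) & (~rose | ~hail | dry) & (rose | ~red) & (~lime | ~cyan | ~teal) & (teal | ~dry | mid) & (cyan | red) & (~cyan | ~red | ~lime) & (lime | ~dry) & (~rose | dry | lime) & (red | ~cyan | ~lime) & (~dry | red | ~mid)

True

Suppose lime = 0.
Unit clause (~dry) forces dry = 0.
Unit clause (~rose) forces rose = 0.
Unit clause (~teal) forces teal = 0.
Unit clause (hail) forces hail = 1.
Unit clause (~red) forces red = 0.
Unit clause (cyan) forces cyan = 1.
Unit clause (~mid) forces mid = 0.
Now (mid) is unsatisfied and unit — conflict.
So every satisfying assignment has lime = True.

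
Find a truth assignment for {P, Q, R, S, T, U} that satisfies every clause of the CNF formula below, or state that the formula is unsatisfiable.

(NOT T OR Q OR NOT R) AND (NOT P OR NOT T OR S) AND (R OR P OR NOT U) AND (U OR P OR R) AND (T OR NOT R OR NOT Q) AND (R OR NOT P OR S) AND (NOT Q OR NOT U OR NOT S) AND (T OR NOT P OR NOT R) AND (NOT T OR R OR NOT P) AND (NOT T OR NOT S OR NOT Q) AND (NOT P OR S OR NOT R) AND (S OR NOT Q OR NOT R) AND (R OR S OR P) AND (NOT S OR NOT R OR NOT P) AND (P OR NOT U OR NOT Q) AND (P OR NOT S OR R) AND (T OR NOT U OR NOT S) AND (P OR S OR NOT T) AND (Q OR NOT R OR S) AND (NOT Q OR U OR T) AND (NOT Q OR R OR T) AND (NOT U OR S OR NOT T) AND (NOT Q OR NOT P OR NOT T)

Case T = false:
Case R = false:
The clause (NOT Q) is unit, so Q = false.
Case P = true:
The clause (S) is unit, so S = true.
The clause (NOT U) is unit, so U = false.
This assignment satisfies each clause.

P ↦ true,  Q ↦ false,  R ↦ false,  S ↦ true,  T ↦ false,  U ↦ false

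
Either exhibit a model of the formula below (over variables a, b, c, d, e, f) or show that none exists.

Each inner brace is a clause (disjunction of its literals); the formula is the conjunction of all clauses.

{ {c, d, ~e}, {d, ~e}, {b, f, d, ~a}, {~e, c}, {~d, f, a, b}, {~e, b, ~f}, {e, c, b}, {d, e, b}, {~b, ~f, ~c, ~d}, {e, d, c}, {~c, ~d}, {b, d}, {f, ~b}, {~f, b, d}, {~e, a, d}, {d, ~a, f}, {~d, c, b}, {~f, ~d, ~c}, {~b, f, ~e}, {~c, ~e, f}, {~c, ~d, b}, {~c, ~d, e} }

a ↦ 0; b ↦ 1; c ↦ 1; d ↦ 0; e ↦ 0; f ↦ 1

Suppose d = 0.
(~e) alone gives e = 0.
(b) alone gives b = 1.
(c) alone gives c = 1.
(f) alone gives f = 1.
Every clause is now satisfied; a is unconstrained.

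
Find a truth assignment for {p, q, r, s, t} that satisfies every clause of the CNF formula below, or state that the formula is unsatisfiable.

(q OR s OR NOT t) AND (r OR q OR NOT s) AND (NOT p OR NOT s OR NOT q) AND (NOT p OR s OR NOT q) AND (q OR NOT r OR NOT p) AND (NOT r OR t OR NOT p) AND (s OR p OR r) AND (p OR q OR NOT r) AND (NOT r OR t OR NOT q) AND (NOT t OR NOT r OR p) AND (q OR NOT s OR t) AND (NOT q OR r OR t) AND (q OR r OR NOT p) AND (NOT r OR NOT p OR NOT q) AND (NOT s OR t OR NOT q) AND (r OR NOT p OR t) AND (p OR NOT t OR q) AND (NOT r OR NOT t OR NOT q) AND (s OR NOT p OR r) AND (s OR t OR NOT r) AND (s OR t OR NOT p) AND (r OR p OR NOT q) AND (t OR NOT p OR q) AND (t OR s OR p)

Case q = true:
Case p = false:
From the singleton clause (r), r = true.
From the singleton clause (t), t = true.
Now (NOT t) is unsatisfied and unit — conflict.
Backtrack on p: now try p = true.
From the singleton clause (NOT s), s = false.
Now (s) is unsatisfied and unit — conflict.
Either choice for p ends in contradiction.
Backtrack on q: now try q = false.
Case s = true:
From the singleton clause (r), r = true.
From the singleton clause (NOT p), p = false.
Now (p) is unsatisfied and unit — conflict.
Backtrack on s: now try s = false.
From the singleton clause (NOT t), t = false.
From the singleton clause (NOT r), r = false.
From the singleton clause (p), p = true.
Now (NOT p) is unsatisfied and unit — conflict.
Either choice for s ends in contradiction.
Either choice for q ends in contradiction.

UNSATISFIABLE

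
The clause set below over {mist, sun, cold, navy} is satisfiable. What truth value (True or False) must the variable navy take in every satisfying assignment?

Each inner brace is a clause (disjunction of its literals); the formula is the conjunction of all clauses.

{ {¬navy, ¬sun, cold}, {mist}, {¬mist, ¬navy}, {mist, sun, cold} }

Suppose navy = True.
The clause (mist) is unit, so mist = True.
Now (¬mist) is unsatisfied and unit — conflict.
So every satisfying assignment has navy = False.

False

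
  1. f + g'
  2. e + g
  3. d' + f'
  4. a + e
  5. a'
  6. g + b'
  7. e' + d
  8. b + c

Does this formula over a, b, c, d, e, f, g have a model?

Satisfiable

The clause (a') is unit, so a = 0.
The clause (e) is unit, so e = 1.
The clause (d) is unit, so d = 1.
The clause (f') is unit, so f = 0.
The clause (g') is unit, so g = 0.
The clause (b') is unit, so b = 0.
The clause (c) is unit, so c = 1.
This assignment satisfies each clause.
A satisfying assignment: a ↦ 0,  b ↦ 0,  c ↦ 1,  d ↦ 1,  e ↦ 1,  f ↦ 0,  g ↦ 0.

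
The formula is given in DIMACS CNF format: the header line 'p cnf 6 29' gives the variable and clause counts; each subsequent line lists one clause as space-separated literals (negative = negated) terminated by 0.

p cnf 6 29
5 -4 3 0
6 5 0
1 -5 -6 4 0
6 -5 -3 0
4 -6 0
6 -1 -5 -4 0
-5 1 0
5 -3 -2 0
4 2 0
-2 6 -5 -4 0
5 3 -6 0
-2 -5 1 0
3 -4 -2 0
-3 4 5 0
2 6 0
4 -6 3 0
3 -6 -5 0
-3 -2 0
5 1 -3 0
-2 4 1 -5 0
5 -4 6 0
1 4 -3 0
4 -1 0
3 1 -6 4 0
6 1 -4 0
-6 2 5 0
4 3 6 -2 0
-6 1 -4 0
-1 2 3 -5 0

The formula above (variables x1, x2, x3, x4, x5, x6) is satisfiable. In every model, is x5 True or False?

True

Suppose x5 = False.
Unit clause (x6) forces x6 = True.
Unit clause (x4) forces x4 = True.
Unit clause (x3) forces x3 = True.
Unit clause (¬x2) forces x2 = False.
That conflicts with the unit clause (x2).
So every satisfying assignment has x5 = True.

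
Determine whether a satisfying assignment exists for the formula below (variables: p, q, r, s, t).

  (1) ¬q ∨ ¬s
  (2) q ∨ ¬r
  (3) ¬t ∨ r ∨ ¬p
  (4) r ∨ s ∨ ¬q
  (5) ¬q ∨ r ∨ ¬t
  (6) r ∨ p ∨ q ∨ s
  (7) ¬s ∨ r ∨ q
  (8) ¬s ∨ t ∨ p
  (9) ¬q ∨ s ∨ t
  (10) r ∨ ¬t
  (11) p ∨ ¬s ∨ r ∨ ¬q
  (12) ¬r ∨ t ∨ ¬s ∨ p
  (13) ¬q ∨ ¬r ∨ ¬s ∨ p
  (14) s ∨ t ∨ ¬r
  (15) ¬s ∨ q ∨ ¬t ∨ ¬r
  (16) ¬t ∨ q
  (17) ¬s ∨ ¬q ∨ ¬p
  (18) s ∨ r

Yes, satisfiable

Branch on q: set q = True.
Unit clause (¬s) forces s = False.
Unit clause (r) forces r = True.
Unit clause (t) forces t = True.
No clause remains; p is free.
A satisfying assignment: p: False,  q: True,  r: True,  s: False,  t: True.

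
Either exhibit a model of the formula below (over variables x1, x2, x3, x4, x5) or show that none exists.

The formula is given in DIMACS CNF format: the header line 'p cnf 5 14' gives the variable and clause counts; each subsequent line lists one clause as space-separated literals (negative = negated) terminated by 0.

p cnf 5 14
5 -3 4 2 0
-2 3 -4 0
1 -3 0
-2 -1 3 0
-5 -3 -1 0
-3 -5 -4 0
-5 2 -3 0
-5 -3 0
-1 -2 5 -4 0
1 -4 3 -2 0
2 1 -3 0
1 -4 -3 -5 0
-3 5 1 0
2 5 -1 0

x1=False, x2=False, x3=False, x4=True, x5=True

Branch on x1: set x1 = False.
From the singleton clause (¬x3), x3 = False.
Branch on x2: set x2 = False.
No clause remains; x4, x5 are free.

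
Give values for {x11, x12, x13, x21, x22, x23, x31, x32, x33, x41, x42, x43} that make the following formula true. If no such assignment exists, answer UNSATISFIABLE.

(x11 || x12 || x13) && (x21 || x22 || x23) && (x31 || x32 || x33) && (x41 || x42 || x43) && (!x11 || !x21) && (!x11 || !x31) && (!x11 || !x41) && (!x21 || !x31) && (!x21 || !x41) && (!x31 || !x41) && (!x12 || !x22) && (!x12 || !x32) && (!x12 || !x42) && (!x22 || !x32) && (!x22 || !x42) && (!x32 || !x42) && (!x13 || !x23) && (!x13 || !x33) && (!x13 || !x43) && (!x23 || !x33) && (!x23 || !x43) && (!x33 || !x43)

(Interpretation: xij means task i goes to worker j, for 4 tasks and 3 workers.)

Suppose x11 = false.
Suppose x12 = true.
The clause (!x22) is unit, so x22 = false.
The clause (!x32) is unit, so x32 = false.
The clause (!x42) is unit, so x42 = false.
Suppose x21 = true.
The clause (!x31) is unit, so x31 = false.
The clause (x33) is unit, so x33 = true.
The clause (!x41) is unit, so x41 = false.
The clause (x43) is unit, so x43 = true.
Now (!x43) is unsatisfied and unit — conflict.
Backtrack on x21: now try x21 = false.
The clause (x23) is unit, so x23 = true.
The clause (!x13) is unit, so x13 = false.
The clause (!x33) is unit, so x33 = false.
The clause (x31) is unit, so x31 = true.
The clause (!x41) is unit, so x41 = false.
The clause (x43) is unit, so x43 = true.
Now (!x43) is unsatisfied and unit — conflict.
Neither x21 = true nor x21 = false works.
Backtrack on x12: now try x12 = false.
The clause (x13) is unit, so x13 = true.
The clause (!x23) is unit, so x23 = false.
The clause (!x33) is unit, so x33 = false.
The clause (!x43) is unit, so x43 = false.
Suppose x21 = true.
The clause (!x31) is unit, so x31 = false.
The clause (x32) is unit, so x32 = true.
The clause (!x41) is unit, so x41 = false.
The clause (x42) is unit, so x42 = true.
Now (!x42) is unsatisfied and unit — conflict.
Backtrack on x21: now try x21 = false.
The clause (x22) is unit, so x22 = true.
The clause (!x32) is unit, so x32 = false.
The clause (x31) is unit, so x31 = true.
The clause (!x41) is unit, so x41 = false.
The clause (x42) is unit, so x42 = true.
Now (!x42) is unsatisfied and unit — conflict.
Neither x21 = true nor x21 = false works.
Neither x12 = true nor x12 = false works.
Backtrack on x11: now try x11 = true.
The clause (!x21) is unit, so x21 = false.
The clause (!x31) is unit, so x31 = false.
The clause (!x41) is unit, so x41 = false.
Suppose x22 = true.
The clause (!x12) is unit, so x12 = false.
The clause (!x32) is unit, so x32 = false.
The clause (x33) is unit, so x33 = true.
The clause (!x42) is unit, so x42 = false.
The clause (x43) is unit, so x43 = true.
Now (!x43) is unsatisfied and unit — conflict.
Backtrack on x22: now try x22 = false.
The clause (x23) is unit, so x23 = true.
The clause (!x13) is unit, so x13 = false.
The clause (!x33) is unit, so x33 = false.
The clause (x32) is unit, so x32 = true.
The clause (!x12) is unit, so x12 = false.
The clause (!x42) is unit, so x42 = false.
The clause (x43) is unit, so x43 = true.
Now (!x43) is unsatisfied and unit — conflict.
Neither x22 = true nor x22 = false works.
Neither x11 = true nor x11 = false works.

UNSATISFIABLE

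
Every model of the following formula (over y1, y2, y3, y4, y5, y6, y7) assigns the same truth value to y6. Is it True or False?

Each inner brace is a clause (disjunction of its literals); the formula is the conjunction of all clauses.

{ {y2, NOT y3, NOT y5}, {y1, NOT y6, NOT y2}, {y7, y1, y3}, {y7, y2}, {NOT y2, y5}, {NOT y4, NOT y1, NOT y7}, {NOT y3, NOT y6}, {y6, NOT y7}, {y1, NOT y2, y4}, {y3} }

False

Suppose y6 = true.
The clause (NOT y3) is unit, so y3 = false.
But (y3) is also a unit clause — contradiction.
So every satisfying assignment has y6 = False.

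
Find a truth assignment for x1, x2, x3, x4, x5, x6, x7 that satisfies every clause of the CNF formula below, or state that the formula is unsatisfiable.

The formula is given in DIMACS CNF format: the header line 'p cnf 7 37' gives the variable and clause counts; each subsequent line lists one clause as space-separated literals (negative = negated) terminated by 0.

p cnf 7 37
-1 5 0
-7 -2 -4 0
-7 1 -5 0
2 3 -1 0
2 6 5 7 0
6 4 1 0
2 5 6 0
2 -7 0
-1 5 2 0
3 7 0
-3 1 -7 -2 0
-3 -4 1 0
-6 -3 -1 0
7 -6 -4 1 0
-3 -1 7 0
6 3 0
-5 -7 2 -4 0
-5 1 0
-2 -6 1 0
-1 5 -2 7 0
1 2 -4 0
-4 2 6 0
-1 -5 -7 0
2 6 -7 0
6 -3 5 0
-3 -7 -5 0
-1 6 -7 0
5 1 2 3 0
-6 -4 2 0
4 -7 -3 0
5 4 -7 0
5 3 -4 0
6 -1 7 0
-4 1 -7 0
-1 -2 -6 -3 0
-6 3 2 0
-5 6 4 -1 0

x1 ↦ False; x2 ↦ False; x3 ↦ True; x4 ↦ False; x5 ↦ False; x6 ↦ True; x7 ↦ False

Branch on x1: set x1 = False.
(¬x5) alone gives x5 = False.
Branch on x6: set x6 = True.
(¬x2) alone gives x2 = False.
(¬x7) alone gives x7 = False.
(x3) alone gives x3 = True.
(¬x4) alone gives x4 = False.
Every clause now holds.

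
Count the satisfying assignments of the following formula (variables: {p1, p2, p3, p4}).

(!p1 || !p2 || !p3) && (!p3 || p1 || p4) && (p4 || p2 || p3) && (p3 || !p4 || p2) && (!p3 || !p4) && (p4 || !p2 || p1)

4

There are 2^4 = 16 truth assignments over (p1, p2, p3, p4).
Check each against the 6 clauses (columns in the order p1, p2, p3, p4):
  F F F F  ✗ fails (p4 || p2 || p3)
  F F F T  ✗ fails (p3 || !p4 || p2)
  F F T F  ✗ fails (!p3 || p1 || p4)
  F F T T  ✗ fails (!p3 || !p4)
  F T F F  ✗ fails (p4 || !p2 || p1)
  F T F T  ✓ satisfies all
  F T T F  ✗ fails (!p3 || p1 || p4)
  F T T T  ✗ fails (!p3 || !p4)
  T F F F  ✗ fails (p4 || p2 || p3)
  T F F T  ✗ fails (p3 || !p4 || p2)
  T F T F  ✓ satisfies all
  T F T T  ✗ fails (!p3 || !p4)
  T T F F  ✓ satisfies all
  T T F T  ✓ satisfies all
  T T T F  ✗ fails (!p1 || !p2 || !p3)
  T T T T  ✗ fails (!p1 || !p2 || !p3)
4 of the 16 rows are models.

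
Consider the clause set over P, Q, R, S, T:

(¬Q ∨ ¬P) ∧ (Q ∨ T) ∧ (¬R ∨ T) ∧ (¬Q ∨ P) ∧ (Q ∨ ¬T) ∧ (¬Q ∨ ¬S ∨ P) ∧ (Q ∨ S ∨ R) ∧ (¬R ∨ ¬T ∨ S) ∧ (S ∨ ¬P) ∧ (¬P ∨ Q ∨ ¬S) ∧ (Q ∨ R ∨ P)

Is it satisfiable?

Case Q = False:
(T) alone gives T = True.
Now (¬T) is unsatisfied and unit — conflict.
That branch fails; take Q = True instead.
(¬P) alone gives P = False.
Now (P) is unsatisfied and unit — conflict.
Neither Q = True nor Q = False works.
No assignment satisfies every clause.

Unsatisfiable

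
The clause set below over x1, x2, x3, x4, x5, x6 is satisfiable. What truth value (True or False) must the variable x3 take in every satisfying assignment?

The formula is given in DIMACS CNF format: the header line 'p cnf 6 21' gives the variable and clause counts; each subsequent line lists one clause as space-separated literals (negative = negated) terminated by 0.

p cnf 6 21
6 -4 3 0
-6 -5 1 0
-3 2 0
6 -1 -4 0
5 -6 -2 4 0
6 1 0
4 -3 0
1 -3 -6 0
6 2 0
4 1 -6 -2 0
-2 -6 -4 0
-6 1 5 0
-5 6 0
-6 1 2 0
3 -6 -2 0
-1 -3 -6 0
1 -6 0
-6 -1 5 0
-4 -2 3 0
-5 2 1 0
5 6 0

False

Suppose x3 = True.
Unit clause (x2) forces x2 = True.
Unit clause (x4) forces x4 = True.
Unit clause (¬x6) forces x6 = False.
Unit clause (¬x1) forces x1 = False.
Now (x1) is unsatisfied and unit — conflict.
So every satisfying assignment has x3 = False.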